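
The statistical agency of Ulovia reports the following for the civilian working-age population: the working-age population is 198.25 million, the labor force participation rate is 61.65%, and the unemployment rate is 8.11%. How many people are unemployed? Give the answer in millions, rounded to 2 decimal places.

About 9.91 million are unemployed.

Labor force = 0.6165 × 198.25 = 122.22 million.
Unemployed = 0.0811 × 122.22 ≈ 9.91 million.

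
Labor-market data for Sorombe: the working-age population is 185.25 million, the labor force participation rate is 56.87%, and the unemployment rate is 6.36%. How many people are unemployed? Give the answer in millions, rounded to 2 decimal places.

Labor force = 0.5687 × 185.25 = 105.35 million.
Unemployed = 0.0636 × 105.35 ≈ 6.70 million.

About 6.70 million are unemployed.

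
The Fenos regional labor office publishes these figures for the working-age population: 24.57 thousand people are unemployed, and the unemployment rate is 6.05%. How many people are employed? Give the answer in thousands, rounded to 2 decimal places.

About 381.55 thousand are employed.

Labor force = U / u = 24.57 / 0.0605 ≈ 406.12 thousand.
Employed = labor force − unemployed = 406.12 − 24.57 = 381.55 thousand.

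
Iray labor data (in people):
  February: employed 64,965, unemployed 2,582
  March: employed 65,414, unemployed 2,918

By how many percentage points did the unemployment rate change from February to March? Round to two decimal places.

The unemployment rate changed by +0.45 percentage points.

February: labor force = 64,965 + 2,582 = 67,547; u = 2,582/67,547 = 3.82%.
March: labor force = 65,414 + 2,918 = 68,332; u = 2,918/68,332 = 4.27%.
Change = 4.27% − 3.82% = +0.45 pp.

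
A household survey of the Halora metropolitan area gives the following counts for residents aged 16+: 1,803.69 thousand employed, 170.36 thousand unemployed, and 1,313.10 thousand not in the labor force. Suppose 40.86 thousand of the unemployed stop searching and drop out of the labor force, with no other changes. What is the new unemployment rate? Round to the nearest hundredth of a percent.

New unemployment rate ≈ 6.70%.

Initially, labor force = 1,803.69 + 170.36 = 1,974.05 thousand, so u = 170.36/1,974.05 = 8.63%.
After the change, unemployed and labor force both fall by 40.86 → E = 1,803.69, U = 129.50, labor force = 1,933.19 thousand.
New unemployment rate = 129.50 / 1,933.19 = 6.70%.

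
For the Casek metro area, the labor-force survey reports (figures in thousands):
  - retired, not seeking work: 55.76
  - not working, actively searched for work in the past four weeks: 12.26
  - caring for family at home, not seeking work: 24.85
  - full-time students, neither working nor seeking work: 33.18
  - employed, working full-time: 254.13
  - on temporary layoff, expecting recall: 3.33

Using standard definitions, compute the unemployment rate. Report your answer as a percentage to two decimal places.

Unemployment rate ≈ 5.78%.

Employed = 254.13 thousand.
Unemployed = 12.26 + 3.33 = 15.59 thousand (jobless and actively searching, or on temporary layoff).
Labor force = 254.13 + 15.59 = 269.72 thousand.
Unemployment rate = 15.59 / 269.72 = 5.78%.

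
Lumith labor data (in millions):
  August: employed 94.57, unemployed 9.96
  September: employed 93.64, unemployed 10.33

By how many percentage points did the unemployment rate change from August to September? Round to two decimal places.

August: labor force = 94.57 + 9.96 = 104.53; u = 9.96/104.53 = 9.53%.
September: labor force = 93.64 + 10.33 = 103.97; u = 10.33/103.97 = 9.94%.
Change = 9.94% − 9.53% = +0.41 pp.

The unemployment rate changed by +0.41 percentage points.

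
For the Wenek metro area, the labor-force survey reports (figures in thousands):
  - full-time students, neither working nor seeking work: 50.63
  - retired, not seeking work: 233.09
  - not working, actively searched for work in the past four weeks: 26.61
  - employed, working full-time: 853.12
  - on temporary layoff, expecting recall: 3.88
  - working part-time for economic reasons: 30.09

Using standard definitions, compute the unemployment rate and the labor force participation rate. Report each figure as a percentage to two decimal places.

Unemployment rate ≈ 3.34%; labor force participation rate ≈ 76.31%.

Employed = 853.12 + 30.09 = 883.21 thousand (anyone who worked, including part-time for economic reasons, counts as employed).
Unemployed = 26.61 + 3.88 = 30.49 thousand (jobless and actively searching, or on temporary layoff).
Labor force = 883.21 + 30.49 = 913.70 thousand.
Not in labor force = 50.63 + 233.09 = 283.72 thousand (those not working and not actively searching are outside the labor force).
Civilian working-age population = 913.70 + 283.72 = 1,197.42 thousand.
Unemployment rate = 30.49 / 913.70 = 3.34%.
Labor force participation rate = 913.70 / 1,197.42 = 76.31%.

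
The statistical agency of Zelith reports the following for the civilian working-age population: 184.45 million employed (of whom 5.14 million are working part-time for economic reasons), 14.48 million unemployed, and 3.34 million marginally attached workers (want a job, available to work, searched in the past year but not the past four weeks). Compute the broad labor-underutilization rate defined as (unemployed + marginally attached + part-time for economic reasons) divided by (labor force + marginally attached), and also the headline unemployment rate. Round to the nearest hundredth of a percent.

Labor force = 184.45 + 14.48 = 198.93 million.
Numerator = 14.48 + 3.34 + 5.14 = 22.96 million.
Denominator = 198.93 + 3.34 = 202.27 million.
Broad rate = 22.96 / 202.27 = 11.35%.
Headline unemployment rate = 14.48 / 198.93 = 7.28%.

Broad underutilization rate ≈ 11.35%; headline unemployment rate ≈ 7.28%.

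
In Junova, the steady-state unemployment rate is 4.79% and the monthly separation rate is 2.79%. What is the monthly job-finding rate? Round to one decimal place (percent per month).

From u* = s/(s+f): f = s·(1−u)/u.
f = 2.79 × (1 − 0.0479) / 0.0479 = 2.6564 / 0.0479 ≈ 55.5% per month.

Job-finding rate ≈ 55.5% per month.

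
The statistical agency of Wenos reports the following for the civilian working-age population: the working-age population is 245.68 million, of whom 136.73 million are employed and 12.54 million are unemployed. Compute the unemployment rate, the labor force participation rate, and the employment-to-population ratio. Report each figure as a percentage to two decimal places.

Unemployment rate ≈ 8.40%; labor force participation rate ≈ 60.76%; employment-population ratio ≈ 55.65%.

Labor force = employed + unemployed = 136.73 + 12.54 = 149.27 million.
Unemployment rate = 12.54 / 149.27 = 8.40%.
Labor force participation rate = 149.27 / 245.68 = 60.76%.
Employment-population ratio = 136.73 / 245.68 = 55.65%.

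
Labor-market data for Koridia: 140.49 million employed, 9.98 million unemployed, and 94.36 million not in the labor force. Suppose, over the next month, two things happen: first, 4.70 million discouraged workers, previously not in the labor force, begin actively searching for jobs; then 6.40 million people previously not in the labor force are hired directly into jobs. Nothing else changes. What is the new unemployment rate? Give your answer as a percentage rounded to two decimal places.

New unemployment rate ≈ 9.09%.

Initially, labor force = 140.49 + 9.98 = 150.47 million, so u = 9.98/150.47 = 6.63%.
After the first change, unemployed and labor force both rise by 4.70 → E = 140.49, U = 14.68, labor force = 155.17 million.
After the second change, employed and labor force both rise by 6.40; unemployed unchanged → E = 146.89, U = 14.68, labor force = 161.57 million.
New unemployment rate = 14.68 / 161.57 = 9.09%.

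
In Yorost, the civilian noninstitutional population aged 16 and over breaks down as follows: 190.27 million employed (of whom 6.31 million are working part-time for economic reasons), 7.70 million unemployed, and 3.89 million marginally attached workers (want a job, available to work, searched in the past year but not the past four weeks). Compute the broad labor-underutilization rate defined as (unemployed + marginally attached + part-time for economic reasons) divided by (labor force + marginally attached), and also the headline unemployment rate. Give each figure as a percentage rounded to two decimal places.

Broad underutilization rate ≈ 8.87%; headline unemployment rate ≈ 3.89%.

Labor force = 190.27 + 7.70 = 197.97 million.
Numerator = 7.70 + 3.89 + 6.31 = 17.90 million.
Denominator = 197.97 + 3.89 = 201.86 million.
Broad rate = 17.90 / 201.86 = 8.87%.
Headline unemployment rate = 7.70 / 197.97 = 3.89%.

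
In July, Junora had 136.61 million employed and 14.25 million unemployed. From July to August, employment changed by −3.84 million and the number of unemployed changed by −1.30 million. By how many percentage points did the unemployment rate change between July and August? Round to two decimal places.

The unemployment rate changed by −0.56 percentage points.

July: labor force = 136.61 + 14.25 = 150.86; u = 14.25/150.86 = 9.45%.
August: labor force = 132.77 + 12.95 = 145.72; u = 12.95/145.72 = 8.89%.
Change = 8.89% − 9.45% = −0.56 pp.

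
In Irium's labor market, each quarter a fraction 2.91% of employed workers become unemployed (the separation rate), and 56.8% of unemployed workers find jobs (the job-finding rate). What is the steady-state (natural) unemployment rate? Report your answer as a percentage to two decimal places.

Steady-state unemployment rate ≈ 4.87%.

At steady state the flows balance: s·E = f·U, so U/(E+U) = s/(s+f).
u* = 2.91 / (2.91 + 56.8) = 2.91 / 59.71 = 4.87%.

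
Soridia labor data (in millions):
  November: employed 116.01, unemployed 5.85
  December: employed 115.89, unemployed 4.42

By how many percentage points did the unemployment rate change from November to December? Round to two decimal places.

The unemployment rate changed by −1.13 percentage points.

November: labor force = 116.01 + 5.85 = 121.86; u = 5.85/121.86 = 4.80%.
December: labor force = 115.89 + 4.42 = 120.31; u = 4.42/120.31 = 3.67%.
Change = 3.67% − 4.80% = −1.13 pp.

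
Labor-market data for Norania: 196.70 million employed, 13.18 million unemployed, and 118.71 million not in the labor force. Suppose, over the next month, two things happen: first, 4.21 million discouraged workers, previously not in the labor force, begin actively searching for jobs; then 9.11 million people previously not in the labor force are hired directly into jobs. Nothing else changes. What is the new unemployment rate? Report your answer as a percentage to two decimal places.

Initially, labor force = 196.70 + 13.18 = 209.88 million, so u = 13.18/209.88 = 6.28%.
After the first change, unemployed and labor force both rise by 4.21 → E = 196.70, U = 17.39, labor force = 214.09 million.
After the second change, employed and labor force both rise by 9.11; unemployed unchanged → E = 205.81, U = 17.39, labor force = 223.20 million.
New unemployment rate = 17.39 / 223.20 = 7.79%.

New unemployment rate ≈ 7.79%.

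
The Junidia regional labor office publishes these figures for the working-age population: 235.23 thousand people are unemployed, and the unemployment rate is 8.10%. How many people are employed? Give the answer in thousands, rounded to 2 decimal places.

About 2,668.84 thousand are employed.

Labor force = U / u = 235.23 / 0.0810 ≈ 2,904.07 thousand.
Employed = labor force − unemployed = 2,904.07 − 235.23 = 2,668.84 thousand.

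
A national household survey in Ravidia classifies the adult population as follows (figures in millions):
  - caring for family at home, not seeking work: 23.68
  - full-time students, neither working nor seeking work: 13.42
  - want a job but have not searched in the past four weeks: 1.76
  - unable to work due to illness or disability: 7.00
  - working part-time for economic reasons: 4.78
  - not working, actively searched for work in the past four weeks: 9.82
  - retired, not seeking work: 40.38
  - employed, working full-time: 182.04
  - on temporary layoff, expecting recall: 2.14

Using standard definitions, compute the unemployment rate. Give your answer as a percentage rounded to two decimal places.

Unemployment rate ≈ 6.02%.

Employed = 4.78 + 182.04 = 186.82 million (anyone who worked, including part-time for economic reasons, counts as employed).
Unemployed = 9.82 + 2.14 = 11.96 million (jobless and actively searching, or on temporary layoff).
Labor force = 186.82 + 11.96 = 198.78 million.
Unemployment rate = 11.96 / 198.78 = 6.02%.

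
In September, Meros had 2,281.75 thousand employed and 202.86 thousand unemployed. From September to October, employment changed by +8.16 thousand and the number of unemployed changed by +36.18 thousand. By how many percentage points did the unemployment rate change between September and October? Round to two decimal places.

September: labor force = 2,281.75 + 202.86 = 2,484.61; u = 202.86/2,484.61 = 8.16%.
October: labor force = 2,289.91 + 239.04 = 2,528.95; u = 239.04/2,528.95 = 9.45%.
Change = 9.45% − 8.16% = +1.29 pp.

The unemployment rate changed by +1.29 percentage points.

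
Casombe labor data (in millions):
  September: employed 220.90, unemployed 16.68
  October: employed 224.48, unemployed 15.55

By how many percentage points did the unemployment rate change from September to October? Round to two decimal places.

The unemployment rate changed by −0.54 percentage points.

September: labor force = 220.90 + 16.68 = 237.58; u = 16.68/237.58 = 7.02%.
October: labor force = 224.48 + 15.55 = 240.03; u = 15.55/240.03 = 6.48%.
Change = 6.48% − 7.02% = −0.54 pp.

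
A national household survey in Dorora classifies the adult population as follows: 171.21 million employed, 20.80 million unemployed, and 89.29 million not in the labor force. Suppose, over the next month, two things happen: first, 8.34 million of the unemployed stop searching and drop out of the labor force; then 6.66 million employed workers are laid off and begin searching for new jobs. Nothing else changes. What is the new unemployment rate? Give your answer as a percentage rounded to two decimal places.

Initially, labor force = 171.21 + 20.80 = 192.01 million, so u = 20.80/192.01 = 10.83%.
After the first change, unemployed and labor force both fall by 8.34 → E = 171.21, U = 12.46, labor force = 183.67 million.
After the second change, employed falls and unemployed rises by 6.66; labor force unchanged → E = 164.55, U = 19.12, labor force = 183.67 million.
New unemployment rate = 19.12 / 183.67 = 10.41%.

New unemployment rate ≈ 10.41%.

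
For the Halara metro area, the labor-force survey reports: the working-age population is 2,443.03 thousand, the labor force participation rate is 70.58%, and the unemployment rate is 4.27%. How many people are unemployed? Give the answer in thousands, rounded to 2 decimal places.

About 73.63 thousand are unemployed.

Labor force = 0.7058 × 2,443.03 = 1,724.29 thousand.
Unemployed = 0.0427 × 1,724.29 ≈ 73.63 thousand.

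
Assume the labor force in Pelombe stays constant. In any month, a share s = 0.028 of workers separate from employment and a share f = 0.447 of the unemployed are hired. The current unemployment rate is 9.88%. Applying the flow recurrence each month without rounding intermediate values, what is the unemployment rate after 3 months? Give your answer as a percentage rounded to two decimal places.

Unemployment rate after three months ≈ 6.47%.

With a fixed labor force, u_{t+1} = u_t + s·(1−u_t) − f·u_t = u_t·(1−s−f) + s.
Here 1−s−f = 0.525 and s = 0.028.
u_1 = 0.098800 × 0.525 + 0.028 = 0.079870.
u_2 = 0.079870 × 0.525 + 0.028 = 0.069932.
u_3 = 0.069932 × 0.525 + 0.028 = 0.064714.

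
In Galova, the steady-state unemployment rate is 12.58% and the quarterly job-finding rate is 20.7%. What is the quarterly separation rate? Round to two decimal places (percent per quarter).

Separation rate ≈ 2.98% per quarter.

From u* = s/(s+f): s = u·f/(1−u).
s = 0.1258 × 20.7 / (1 − 0.1258) = 2.6041 / 0.8742 ≈ 2.98% per quarter.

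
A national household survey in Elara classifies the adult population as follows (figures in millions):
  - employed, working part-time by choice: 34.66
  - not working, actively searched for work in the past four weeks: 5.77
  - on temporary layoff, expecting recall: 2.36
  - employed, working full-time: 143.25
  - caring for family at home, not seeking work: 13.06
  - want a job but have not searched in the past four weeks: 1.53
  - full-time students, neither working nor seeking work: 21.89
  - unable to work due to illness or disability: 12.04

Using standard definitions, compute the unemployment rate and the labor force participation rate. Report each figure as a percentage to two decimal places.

Unemployment rate ≈ 4.37%; labor force participation rate ≈ 79.31%.

Employed = 34.66 + 143.25 = 177.91 million.
Unemployed = 5.77 + 2.36 = 8.13 million (jobless and actively searching, or on temporary layoff).
Labor force = 177.91 + 8.13 = 186.04 million.
Not in labor force = 13.06 + 1.53 + 21.89 + 12.04 = 48.52 million (those not working and not actively searching are outside the labor force — including those who want a job but have given up searching).
Civilian working-age population = 186.04 + 48.52 = 234.56 million.
Unemployment rate = 8.13 / 186.04 = 4.37%.
Labor force participation rate = 186.04 / 234.56 = 79.31%.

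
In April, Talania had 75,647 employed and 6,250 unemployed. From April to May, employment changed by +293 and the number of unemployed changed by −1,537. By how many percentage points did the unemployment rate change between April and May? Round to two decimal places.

The unemployment rate changed by −1.79 percentage points.

April: labor force = 75,647 + 6,250 = 81,897; u = 6,250/81,897 = 7.63%.
May: labor force = 75,940 + 4,713 = 80,653; u = 4,713/80,653 = 5.84%.
Change = 5.84% − 7.63% = −1.79 pp.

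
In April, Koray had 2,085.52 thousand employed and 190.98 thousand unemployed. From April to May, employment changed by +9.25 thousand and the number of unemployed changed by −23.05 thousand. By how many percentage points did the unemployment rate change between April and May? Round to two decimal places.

The unemployment rate changed by −0.97 percentage points.

April: labor force = 2,085.52 + 190.98 = 2,276.50; u = 190.98/2,276.50 = 8.39%.
May: labor force = 2,094.77 + 167.93 = 2,262.70; u = 167.93/2,262.70 = 7.42%.
Change = 7.42% − 8.39% = −0.97 pp.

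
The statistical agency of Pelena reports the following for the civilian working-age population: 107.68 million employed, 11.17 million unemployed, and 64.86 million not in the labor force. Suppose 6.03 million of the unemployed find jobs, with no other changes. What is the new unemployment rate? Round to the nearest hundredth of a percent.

Initially, labor force = 107.68 + 11.17 = 118.85 million, so u = 11.17/118.85 = 9.40%.
After the change, unemployed falls and employed rises by 6.03; labor force unchanged → E = 113.71, U = 5.14, labor force = 118.85 million.
New unemployment rate = 5.14 / 118.85 = 4.32%.

New unemployment rate ≈ 4.32%.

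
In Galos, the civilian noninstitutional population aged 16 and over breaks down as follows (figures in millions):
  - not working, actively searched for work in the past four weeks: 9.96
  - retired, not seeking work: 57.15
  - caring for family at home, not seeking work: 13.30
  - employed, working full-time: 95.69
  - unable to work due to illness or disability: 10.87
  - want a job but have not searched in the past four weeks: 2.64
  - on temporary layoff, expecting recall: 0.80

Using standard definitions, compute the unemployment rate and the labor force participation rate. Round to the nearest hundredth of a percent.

Employed = 95.69 million.
Unemployed = 9.96 + 0.80 = 10.76 million (jobless and actively searching, or on temporary layoff).
Labor force = 95.69 + 10.76 = 106.45 million.
Not in labor force = 57.15 + 13.30 + 10.87 + 2.64 = 83.96 million (those not working and not actively searching are outside the labor force — including those who want a job but have given up searching).
Civilian working-age population = 106.45 + 83.96 = 190.41 million.
Unemployment rate = 10.76 / 106.45 = 10.11%.
Labor force participation rate = 106.45 / 190.41 = 55.91%.

Unemployment rate ≈ 10.11%; labor force participation rate ≈ 55.91%.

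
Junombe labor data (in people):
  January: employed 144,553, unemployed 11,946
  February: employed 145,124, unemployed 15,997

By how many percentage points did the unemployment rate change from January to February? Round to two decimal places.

January: labor force = 144,553 + 11,946 = 156,499; u = 11,946/156,499 = 7.63%.
February: labor force = 145,124 + 15,997 = 161,121; u = 15,997/161,121 = 9.93%.
Change = 9.93% − 7.63% = +2.30 pp.

The unemployment rate changed by +2.30 percentage points.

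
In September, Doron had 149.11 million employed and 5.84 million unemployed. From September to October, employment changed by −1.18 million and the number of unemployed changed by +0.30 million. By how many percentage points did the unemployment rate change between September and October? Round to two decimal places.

September: labor force = 149.11 + 5.84 = 154.95; u = 5.84/154.95 = 3.77%.
October: labor force = 147.93 + 6.14 = 154.07; u = 6.14/154.07 = 3.99%.
Change = 3.99% − 3.77% = +0.22 pp.

The unemployment rate changed by +0.22 percentage points.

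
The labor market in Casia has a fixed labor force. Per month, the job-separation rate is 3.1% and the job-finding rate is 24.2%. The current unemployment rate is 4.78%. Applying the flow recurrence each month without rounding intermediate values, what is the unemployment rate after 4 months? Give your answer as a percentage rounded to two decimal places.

Unemployment rate after four months ≈ 9.52%.

With a fixed labor force, u_{t+1} = u_t + s·(1−u_t) − f·u_t = u_t·(1−s−f) + s.
Here 1−s−f = 0.727 and s = 0.031.
u_1 = 0.047800 × 0.727 + 0.031 = 0.065751.
u_2 = 0.065751 × 0.727 + 0.031 = 0.078801.
u_3 = 0.078801 × 0.727 + 0.031 = 0.088288.
u_4 = 0.088288 × 0.727 + 0.031 = 0.095185.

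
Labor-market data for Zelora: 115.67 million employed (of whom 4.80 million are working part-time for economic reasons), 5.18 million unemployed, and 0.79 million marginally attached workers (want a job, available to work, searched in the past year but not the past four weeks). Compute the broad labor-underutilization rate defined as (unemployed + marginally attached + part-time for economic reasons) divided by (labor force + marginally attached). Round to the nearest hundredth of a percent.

Broad underutilization rate ≈ 8.85%.

Labor force = 115.67 + 5.18 = 120.85 million.
Numerator = 5.18 + 0.79 + 4.80 = 10.77 million.
Denominator = 120.85 + 0.79 = 121.64 million.
Broad rate = 10.77 / 121.64 = 8.85%.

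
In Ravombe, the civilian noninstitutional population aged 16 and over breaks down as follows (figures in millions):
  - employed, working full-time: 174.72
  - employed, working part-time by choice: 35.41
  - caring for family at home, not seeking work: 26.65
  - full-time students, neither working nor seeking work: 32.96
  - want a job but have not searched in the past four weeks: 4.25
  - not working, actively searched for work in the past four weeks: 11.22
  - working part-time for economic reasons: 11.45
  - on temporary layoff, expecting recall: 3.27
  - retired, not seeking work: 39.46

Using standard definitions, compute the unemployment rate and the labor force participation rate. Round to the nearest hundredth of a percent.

Unemployment rate ≈ 6.14%; labor force participation rate ≈ 69.56%.

Employed = 174.72 + 35.41 + 11.45 = 221.58 million (anyone who worked, including part-time for economic reasons, counts as employed).
Unemployed = 11.22 + 3.27 = 14.49 million (jobless and actively searching, or on temporary layoff).
Labor force = 221.58 + 14.49 = 236.07 million.
Not in labor force = 26.65 + 32.96 + 4.25 + 39.46 = 103.32 million (those not working and not actively searching are outside the labor force — including those who want a job but have given up searching).
Civilian working-age population = 236.07 + 103.32 = 339.39 million.
Unemployment rate = 14.49 / 236.07 = 6.14%.
Labor force participation rate = 236.07 / 339.39 = 69.56%.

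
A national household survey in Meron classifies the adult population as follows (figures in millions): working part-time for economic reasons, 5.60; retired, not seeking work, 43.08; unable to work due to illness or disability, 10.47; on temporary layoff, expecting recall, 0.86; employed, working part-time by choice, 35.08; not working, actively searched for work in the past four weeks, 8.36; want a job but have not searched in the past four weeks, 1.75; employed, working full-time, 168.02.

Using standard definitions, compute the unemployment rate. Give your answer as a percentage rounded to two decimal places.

Employed = 5.60 + 35.08 + 168.02 = 208.70 million (anyone who worked, including part-time for economic reasons, counts as employed).
Unemployed = 0.86 + 8.36 = 9.22 million (jobless and actively searching, or on temporary layoff).
Labor force = 208.70 + 9.22 = 217.92 million.
Unemployment rate = 9.22 / 217.92 = 4.23%.

Unemployment rate ≈ 4.23%.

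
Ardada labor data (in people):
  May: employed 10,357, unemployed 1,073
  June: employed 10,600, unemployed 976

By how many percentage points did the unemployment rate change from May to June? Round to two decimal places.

May: labor force = 10,357 + 1,073 = 11,430; u = 1,073/11,430 = 9.39%.
June: labor force = 10,600 + 976 = 11,576; u = 976/11,576 = 8.43%.
Change = 8.43% − 9.39% = −0.96 pp.

The unemployment rate changed by −0.96 percentage points.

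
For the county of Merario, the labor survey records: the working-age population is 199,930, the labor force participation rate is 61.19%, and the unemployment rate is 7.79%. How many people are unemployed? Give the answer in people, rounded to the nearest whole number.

About 9,530 are unemployed.

Labor force = 0.6119 × 199,930 = 122,337.
Unemployed = 0.0779 × 122,337 ≈ 9,530.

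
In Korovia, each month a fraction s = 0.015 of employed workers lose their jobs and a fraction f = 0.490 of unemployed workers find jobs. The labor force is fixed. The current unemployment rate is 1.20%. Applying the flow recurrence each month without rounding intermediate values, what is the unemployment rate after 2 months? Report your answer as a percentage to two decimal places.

Unemployment rate after two months ≈ 2.54%.

With a fixed labor force, u_{t+1} = u_t + s·(1−u_t) − f·u_t = u_t·(1−s−f) + s.
Here 1−s−f = 0.495 and s = 0.015.
u_1 = 0.012000 × 0.495 + 0.015 = 0.020940.
u_2 = 0.020940 × 0.495 + 0.015 = 0.025365.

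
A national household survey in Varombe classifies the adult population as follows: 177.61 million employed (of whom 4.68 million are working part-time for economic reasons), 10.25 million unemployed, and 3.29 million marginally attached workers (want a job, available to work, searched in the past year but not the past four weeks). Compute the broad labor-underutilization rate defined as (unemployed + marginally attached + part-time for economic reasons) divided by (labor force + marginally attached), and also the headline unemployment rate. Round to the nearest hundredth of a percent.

Broad underutilization rate ≈ 9.53%; headline unemployment rate ≈ 5.46%.

Labor force = 177.61 + 10.25 = 187.86 million.
Numerator = 10.25 + 3.29 + 4.68 = 18.22 million.
Denominator = 187.86 + 3.29 = 191.15 million.
Broad rate = 18.22 / 191.15 = 9.53%.
Headline unemployment rate = 10.25 / 187.86 = 5.46%.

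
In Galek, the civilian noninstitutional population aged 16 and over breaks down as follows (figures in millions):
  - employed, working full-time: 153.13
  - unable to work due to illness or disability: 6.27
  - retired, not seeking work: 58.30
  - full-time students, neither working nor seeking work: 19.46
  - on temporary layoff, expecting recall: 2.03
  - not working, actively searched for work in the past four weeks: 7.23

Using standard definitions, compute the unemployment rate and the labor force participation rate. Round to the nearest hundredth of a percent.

Unemployment rate ≈ 5.70%; labor force participation rate ≈ 65.90%.

Employed = 153.13 million.
Unemployed = 2.03 + 7.23 = 9.26 million (jobless and actively searching, or on temporary layoff).
Labor force = 153.13 + 9.26 = 162.39 million.
Not in labor force = 6.27 + 58.30 + 19.46 = 84.03 million (those not working and not actively searching are outside the labor force).
Civilian working-age population = 162.39 + 84.03 = 246.42 million.
Unemployment rate = 9.26 / 162.39 = 5.70%.
Labor force participation rate = 162.39 / 246.42 = 65.90%.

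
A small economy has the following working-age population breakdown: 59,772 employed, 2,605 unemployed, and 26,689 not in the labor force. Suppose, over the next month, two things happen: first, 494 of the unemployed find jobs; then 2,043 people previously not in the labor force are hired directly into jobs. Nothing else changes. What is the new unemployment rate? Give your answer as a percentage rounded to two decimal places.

New unemployment rate ≈ 3.28%.

Initially, labor force = 59,772 + 2,605 = 62,377, so u = 2,605/62,377 = 4.18%.
After the first change, unemployed falls and employed rises by 494; labor force unchanged → E = 60,266, U = 2,111, labor force = 62,377.
After the second change, employed and labor force both rise by 2,043; unemployed unchanged → E = 62,309, U = 2,111, labor force = 64,420.
New unemployment rate = 2,111 / 64,420 = 3.28%.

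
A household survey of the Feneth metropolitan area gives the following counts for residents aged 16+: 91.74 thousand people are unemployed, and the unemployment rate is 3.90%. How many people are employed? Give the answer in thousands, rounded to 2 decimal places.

About 2,260.57 thousand are employed.

Labor force = U / u = 91.74 / 0.0390 ≈ 2,352.31 thousand.
Employed = labor force − unemployed = 2,352.31 − 91.74 = 2,260.57 thousand.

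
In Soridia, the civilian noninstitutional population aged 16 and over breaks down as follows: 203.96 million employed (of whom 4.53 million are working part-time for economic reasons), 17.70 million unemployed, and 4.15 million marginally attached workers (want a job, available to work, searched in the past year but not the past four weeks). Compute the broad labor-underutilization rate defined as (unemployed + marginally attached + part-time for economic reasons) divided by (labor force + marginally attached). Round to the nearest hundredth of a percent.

Labor force = 203.96 + 17.70 = 221.66 million.
Numerator = 17.70 + 4.15 + 4.53 = 26.38 million.
Denominator = 221.66 + 4.15 = 225.81 million.
Broad rate = 26.38 / 225.81 = 11.68%.

Broad underutilization rate ≈ 11.68%.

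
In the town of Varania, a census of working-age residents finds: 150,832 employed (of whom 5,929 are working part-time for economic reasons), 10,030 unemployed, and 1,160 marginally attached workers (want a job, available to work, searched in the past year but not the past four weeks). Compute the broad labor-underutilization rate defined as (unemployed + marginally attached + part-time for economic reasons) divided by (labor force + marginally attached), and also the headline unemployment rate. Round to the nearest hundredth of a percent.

Labor force = 150,832 + 10,030 = 160,862.
Numerator = 10,030 + 1,160 + 5,929 = 17,119.
Denominator = 160,862 + 1,160 = 162,022.
Broad rate = 17,119 / 162,022 = 10.57%.
Headline unemployment rate = 10,030 / 160,862 = 6.24%.

Broad underutilization rate ≈ 10.57%; headline unemployment rate ≈ 6.24%.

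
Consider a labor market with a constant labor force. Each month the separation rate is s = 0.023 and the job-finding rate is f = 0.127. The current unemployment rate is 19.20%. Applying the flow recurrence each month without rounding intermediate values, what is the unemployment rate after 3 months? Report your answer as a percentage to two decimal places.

With a fixed labor force, u_{t+1} = u_t + s·(1−u_t) − f·u_t = u_t·(1−s−f) + s.
Here 1−s−f = 0.850 and s = 0.023.
u_1 = 0.192000 × 0.850 + 0.023 = 0.186200.
u_2 = 0.186200 × 0.850 + 0.023 = 0.181270.
u_3 = 0.181270 × 0.850 + 0.023 = 0.177079.

Unemployment rate after three months ≈ 17.71%.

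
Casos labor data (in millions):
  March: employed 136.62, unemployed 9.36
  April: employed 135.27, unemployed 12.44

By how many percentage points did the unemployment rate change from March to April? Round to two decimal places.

The unemployment rate changed by +2.01 percentage points.

March: labor force = 136.62 + 9.36 = 145.98; u = 9.36/145.98 = 6.41%.
April: labor force = 135.27 + 12.44 = 147.71; u = 12.44/147.71 = 8.42%.
Change = 8.42% − 6.41% = +2.01 pp.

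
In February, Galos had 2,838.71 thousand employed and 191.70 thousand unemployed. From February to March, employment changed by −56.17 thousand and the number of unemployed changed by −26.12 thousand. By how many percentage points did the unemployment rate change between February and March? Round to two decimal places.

February: labor force = 2,838.71 + 191.70 = 3,030.41; u = 191.70/3,030.41 = 6.33%.
March: labor force = 2,782.54 + 165.58 = 2,948.12; u = 165.58/2,948.12 = 5.62%.
Change = 5.62% − 6.33% = −0.71 pp.

The unemployment rate changed by −0.71 percentage points.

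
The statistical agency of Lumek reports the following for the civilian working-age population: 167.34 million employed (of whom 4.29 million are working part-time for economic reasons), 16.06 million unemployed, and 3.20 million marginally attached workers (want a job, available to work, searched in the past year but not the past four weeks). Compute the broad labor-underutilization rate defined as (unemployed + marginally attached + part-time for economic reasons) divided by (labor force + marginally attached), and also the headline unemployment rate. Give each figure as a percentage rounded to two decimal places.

Labor force = 167.34 + 16.06 = 183.40 million.
Numerator = 16.06 + 3.20 + 4.29 = 23.55 million.
Denominator = 183.40 + 3.20 = 186.60 million.
Broad rate = 23.55 / 186.60 = 12.62%.
Headline unemployment rate = 16.06 / 183.40 = 8.76%.

Broad underutilization rate ≈ 12.62%; headline unemployment rate ≈ 8.76%.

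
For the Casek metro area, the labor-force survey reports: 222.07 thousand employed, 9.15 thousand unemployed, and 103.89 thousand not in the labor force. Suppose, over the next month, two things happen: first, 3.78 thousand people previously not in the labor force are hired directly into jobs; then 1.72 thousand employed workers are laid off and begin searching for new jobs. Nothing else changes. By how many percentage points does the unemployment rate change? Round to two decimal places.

Initially, labor force = 222.07 + 9.15 = 231.22 thousand, so u = 9.15/231.22 = 3.96%.
After the first change, employed and labor force both rise by 3.78; unemployed unchanged → E = 225.85, U = 9.15, labor force = 235.00 thousand.
After the second change, employed falls and unemployed rises by 1.72; labor force unchanged → E = 224.13, U = 10.87, labor force = 235.00 thousand.
New unemployment rate = 10.87 / 235.00 = 4.63%.
Change = 4.63% − 3.96% = +0.67 percentage points.

The unemployment rate changes by +0.67 percentage points.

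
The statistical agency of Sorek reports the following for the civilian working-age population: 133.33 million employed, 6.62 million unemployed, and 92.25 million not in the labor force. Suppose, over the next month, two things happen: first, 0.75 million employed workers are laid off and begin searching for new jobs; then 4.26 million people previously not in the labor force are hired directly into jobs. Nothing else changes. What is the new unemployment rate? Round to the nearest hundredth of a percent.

New unemployment rate ≈ 5.11%.

Initially, labor force = 133.33 + 6.62 = 139.95 million, so u = 6.62/139.95 = 4.73%.
After the first change, employed falls and unemployed rises by 0.75; labor force unchanged → E = 132.58, U = 7.37, labor force = 139.95 million.
After the second change, employed and labor force both rise by 4.26; unemployed unchanged → E = 136.84, U = 7.37, labor force = 144.21 million.
New unemployment rate = 7.37 / 144.21 = 5.11%.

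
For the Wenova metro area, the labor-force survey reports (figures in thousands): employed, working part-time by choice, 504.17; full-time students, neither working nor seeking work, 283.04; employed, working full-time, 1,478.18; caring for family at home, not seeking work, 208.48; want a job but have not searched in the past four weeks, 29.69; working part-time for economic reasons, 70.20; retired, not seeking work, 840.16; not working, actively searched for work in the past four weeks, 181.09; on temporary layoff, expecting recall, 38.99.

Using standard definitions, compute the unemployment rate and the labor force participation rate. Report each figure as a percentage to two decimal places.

Unemployment rate ≈ 9.68%; labor force participation rate ≈ 62.54%.

Employed = 504.17 + 1,478.18 + 70.20 = 2,052.55 thousand (anyone who worked, including part-time for economic reasons, counts as employed).
Unemployed = 181.09 + 38.99 = 220.08 thousand (jobless and actively searching, or on temporary layoff).
Labor force = 2,052.55 + 220.08 = 2,272.63 thousand.
Not in labor force = 283.04 + 208.48 + 29.69 + 840.16 = 1,361.37 thousand (those not working and not actively searching are outside the labor force — including those who want a job but have given up searching).
Civilian working-age population = 2,272.63 + 1,361.37 = 3,634.00 thousand.
Unemployment rate = 220.08 / 2,272.63 = 9.68%.
Labor force participation rate = 2,272.63 / 3,634.00 = 62.54%.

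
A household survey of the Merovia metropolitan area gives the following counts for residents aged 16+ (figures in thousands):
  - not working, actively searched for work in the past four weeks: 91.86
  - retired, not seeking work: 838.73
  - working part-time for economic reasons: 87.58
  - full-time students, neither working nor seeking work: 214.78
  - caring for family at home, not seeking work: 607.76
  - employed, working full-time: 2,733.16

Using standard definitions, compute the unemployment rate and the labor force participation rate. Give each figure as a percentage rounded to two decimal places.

Employed = 87.58 + 2,733.16 = 2,820.74 thousand (anyone who worked, including part-time for economic reasons, counts as employed).
Unemployed = 91.86 thousand.
Labor force = 2,820.74 + 91.86 = 2,912.60 thousand.
Not in labor force = 838.73 + 214.78 + 607.76 = 1,661.27 thousand (those not working and not actively searching are outside the labor force).
Civilian working-age population = 2,912.60 + 1,661.27 = 4,573.87 thousand.
Unemployment rate = 91.86 / 2,912.60 = 3.15%.
Labor force participation rate = 2,912.60 / 4,573.87 = 63.68%.

Unemployment rate ≈ 3.15%; labor force participation rate ≈ 63.68%.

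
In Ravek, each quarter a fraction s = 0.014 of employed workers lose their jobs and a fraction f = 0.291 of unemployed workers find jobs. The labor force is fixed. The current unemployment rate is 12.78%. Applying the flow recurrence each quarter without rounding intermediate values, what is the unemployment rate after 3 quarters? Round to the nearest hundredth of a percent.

With a fixed labor force, u_{t+1} = u_t + s·(1−u_t) − f·u_t = u_t·(1−s−f) + s.
Here 1−s−f = 0.695 and s = 0.014.
u_1 = 0.127800 × 0.695 + 0.014 = 0.102821.
u_2 = 0.102821 × 0.695 + 0.014 = 0.085461.
u_3 = 0.085461 × 0.695 + 0.014 = 0.073395.

Unemployment rate after three quarters ≈ 7.34%.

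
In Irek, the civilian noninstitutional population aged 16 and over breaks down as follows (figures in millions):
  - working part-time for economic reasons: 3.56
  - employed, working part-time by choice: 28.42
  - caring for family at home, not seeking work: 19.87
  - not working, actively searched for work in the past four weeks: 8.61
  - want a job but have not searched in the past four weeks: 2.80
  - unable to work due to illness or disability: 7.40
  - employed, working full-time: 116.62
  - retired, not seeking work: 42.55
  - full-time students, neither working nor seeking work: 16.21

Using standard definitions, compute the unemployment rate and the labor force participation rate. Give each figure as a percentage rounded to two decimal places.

Unemployment rate ≈ 5.48%; labor force participation rate ≈ 63.90%.

Employed = 3.56 + 28.42 + 116.62 = 148.60 million (anyone who worked, including part-time for economic reasons, counts as employed).
Unemployed = 8.61 million.
Labor force = 148.60 + 8.61 = 157.21 million.
Not in labor force = 19.87 + 2.80 + 7.40 + 42.55 + 16.21 = 88.83 million (those not working and not actively searching are outside the labor force — including those who want a job but have given up searching).
Civilian working-age population = 157.21 + 88.83 = 246.04 million.
Unemployment rate = 8.61 / 157.21 = 5.48%.
Labor force participation rate = 157.21 / 246.04 = 63.90%.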